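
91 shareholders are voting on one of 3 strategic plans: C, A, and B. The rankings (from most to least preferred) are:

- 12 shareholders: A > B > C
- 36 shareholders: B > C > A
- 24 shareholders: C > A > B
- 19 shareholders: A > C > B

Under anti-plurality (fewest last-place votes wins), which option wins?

C

Last-place votes: C 12, A 36, B 43.
C is ranked last by the fewest voters, so C wins.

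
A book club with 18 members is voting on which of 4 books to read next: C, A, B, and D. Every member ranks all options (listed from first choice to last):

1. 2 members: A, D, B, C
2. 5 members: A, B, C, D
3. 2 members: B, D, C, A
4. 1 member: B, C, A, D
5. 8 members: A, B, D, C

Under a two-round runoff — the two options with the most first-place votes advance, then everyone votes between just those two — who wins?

Round 1 first-place votes: C 0, A 15, B 3, D 0.
A and B advance.
Runoff: A is preferred to B by 15 voters; B by 3.
A wins the runoff.

A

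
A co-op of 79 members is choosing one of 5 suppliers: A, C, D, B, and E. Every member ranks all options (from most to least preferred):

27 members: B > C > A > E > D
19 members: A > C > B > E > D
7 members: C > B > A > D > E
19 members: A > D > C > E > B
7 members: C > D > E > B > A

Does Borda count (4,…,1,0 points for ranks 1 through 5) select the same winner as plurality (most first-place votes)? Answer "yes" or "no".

Borda — scores: A 220, C 232, D 85, B 174, E 79. Winner: C.
Plurality — first-place votes: A 38, C 14, D 0, B 27, E 0. Winner: A.
The two methods disagree.

no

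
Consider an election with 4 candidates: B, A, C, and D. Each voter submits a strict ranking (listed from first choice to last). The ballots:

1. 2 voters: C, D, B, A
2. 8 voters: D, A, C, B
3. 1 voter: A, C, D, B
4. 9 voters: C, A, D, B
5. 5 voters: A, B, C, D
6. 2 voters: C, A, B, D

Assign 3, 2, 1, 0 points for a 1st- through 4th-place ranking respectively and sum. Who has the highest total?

A

B: 2·1 + 8·0 + 1·0 + 9·0 + 5·2 + 2·1 = 14
A: 2·0 + 8·2 + 1·3 + 9·2 + 5·3 + 2·2 = 56
C: 2·3 + 8·1 + 1·2 + 9·3 + 5·1 + 2·3 = 54
D: 2·2 + 8·3 + 1·1 + 9·1 + 5·0 + 2·0 = 38
A has the highest Borda score (56).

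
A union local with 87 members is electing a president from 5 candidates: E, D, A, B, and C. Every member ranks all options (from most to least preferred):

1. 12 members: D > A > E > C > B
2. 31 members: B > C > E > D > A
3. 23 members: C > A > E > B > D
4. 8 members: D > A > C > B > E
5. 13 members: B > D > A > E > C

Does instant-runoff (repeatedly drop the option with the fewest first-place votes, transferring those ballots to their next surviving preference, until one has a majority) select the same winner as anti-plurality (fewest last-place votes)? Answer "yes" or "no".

Instant-runoff — R1 E 0, D 20, A 0, B 44, C 23 (B winner). Winner: B.
Anti-plurality — last-place votes: E 8, D 23, A 31, B 12, C 13. Winner: E.
The two methods disagree.

no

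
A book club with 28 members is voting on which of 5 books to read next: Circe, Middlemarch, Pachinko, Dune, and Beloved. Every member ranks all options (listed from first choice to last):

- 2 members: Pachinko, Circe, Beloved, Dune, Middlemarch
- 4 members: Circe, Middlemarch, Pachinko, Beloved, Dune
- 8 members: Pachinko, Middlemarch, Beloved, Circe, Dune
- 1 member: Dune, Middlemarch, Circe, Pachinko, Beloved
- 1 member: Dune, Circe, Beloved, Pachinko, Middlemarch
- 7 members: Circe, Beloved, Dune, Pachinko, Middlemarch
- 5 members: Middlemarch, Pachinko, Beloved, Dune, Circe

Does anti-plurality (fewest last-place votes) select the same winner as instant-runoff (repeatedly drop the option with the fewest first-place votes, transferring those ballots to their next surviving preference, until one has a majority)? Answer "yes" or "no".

Anti-plurality — last-place votes: Circe 5, Middlemarch 10, Pachinko 0, Dune 12, Beloved 1. Winner: Pachinko.
Instant-runoff — R1 Circe 11, Middlemarch 5, Pachinko 10, Dune 2, Beloved 0 (Beloved out); R2 Circe 11, Middlemarch 5, Pachinko 10, Dune 2 (Dune out); R3 Circe 12, Middlemarch 6, Pachinko 10 (Middlemarch out); R4 Circe 13, Pachinko 15 (Pachinko winner). Winner: Pachinko.
The two methods agree.

yes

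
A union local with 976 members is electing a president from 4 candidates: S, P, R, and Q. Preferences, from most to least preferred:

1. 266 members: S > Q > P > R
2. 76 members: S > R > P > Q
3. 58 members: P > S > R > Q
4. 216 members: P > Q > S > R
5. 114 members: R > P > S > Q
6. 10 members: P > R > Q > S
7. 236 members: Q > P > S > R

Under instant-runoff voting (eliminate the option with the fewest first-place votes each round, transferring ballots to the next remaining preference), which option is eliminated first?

R

Round 1: S 342, P 284, R 114, Q 236. Eliminate R.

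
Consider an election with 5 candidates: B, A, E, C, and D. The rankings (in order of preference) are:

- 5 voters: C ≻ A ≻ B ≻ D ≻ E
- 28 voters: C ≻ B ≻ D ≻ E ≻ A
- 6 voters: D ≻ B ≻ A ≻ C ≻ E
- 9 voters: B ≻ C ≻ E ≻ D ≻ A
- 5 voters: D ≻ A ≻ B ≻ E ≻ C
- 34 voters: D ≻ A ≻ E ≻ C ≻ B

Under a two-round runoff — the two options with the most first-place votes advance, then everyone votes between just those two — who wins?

Round 1 first-place votes: B 9, A 0, E 0, C 33, D 45.
D and C advance.
Runoff: D is preferred to C by 45 voters; C by 42.
D wins the runoff.

D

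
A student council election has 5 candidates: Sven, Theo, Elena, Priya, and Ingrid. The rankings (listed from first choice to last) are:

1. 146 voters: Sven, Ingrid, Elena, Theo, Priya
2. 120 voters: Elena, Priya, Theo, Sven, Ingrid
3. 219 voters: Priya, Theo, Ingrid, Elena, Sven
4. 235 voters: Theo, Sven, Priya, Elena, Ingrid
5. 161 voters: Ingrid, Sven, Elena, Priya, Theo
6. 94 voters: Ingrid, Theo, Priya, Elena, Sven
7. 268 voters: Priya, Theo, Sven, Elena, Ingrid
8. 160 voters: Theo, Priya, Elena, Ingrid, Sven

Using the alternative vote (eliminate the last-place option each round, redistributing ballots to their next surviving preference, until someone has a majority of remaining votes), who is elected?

Round 1: Sven 146, Theo 395, Elena 120, Priya 487, Ingrid 255. Eliminate Elena.
Round 2: Sven 146, Theo 395, Priya 607, Ingrid 255. Eliminate Sven.
Round 3: Theo 395, Priya 607, Ingrid 401. Eliminate Theo.
Round 4: Priya 1002, Ingrid 401. Priya has a majority.

Priya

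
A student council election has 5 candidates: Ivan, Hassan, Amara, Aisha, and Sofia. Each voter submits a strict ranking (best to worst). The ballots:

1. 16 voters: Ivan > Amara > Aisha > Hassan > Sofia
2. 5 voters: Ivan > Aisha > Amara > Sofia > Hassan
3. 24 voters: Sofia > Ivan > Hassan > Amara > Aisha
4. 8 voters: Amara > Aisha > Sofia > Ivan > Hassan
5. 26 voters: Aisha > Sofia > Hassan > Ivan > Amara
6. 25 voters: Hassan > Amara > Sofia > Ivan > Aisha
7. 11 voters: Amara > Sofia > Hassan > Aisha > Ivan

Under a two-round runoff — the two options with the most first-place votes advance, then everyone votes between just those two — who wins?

Round 1 first-place votes: Ivan 21, Hassan 25, Amara 19, Aisha 26, Sofia 24.
Aisha and Hassan advance.
Runoff: Aisha is preferred to Hassan by 55 voters; Hassan by 60.
Hassan wins the runoff.

Hassan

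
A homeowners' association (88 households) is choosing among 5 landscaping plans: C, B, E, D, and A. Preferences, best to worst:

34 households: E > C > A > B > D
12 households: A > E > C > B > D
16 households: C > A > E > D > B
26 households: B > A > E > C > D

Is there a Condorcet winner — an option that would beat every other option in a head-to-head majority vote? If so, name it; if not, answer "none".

none

Checking pairwise contests:
E beats C 72–16.
C beats B 62–26.
A beats E 54–34.
C beats D 88–0.
C beats A 50–38.
Every option loses at least one head-to-head, so there is no Condorcet winner.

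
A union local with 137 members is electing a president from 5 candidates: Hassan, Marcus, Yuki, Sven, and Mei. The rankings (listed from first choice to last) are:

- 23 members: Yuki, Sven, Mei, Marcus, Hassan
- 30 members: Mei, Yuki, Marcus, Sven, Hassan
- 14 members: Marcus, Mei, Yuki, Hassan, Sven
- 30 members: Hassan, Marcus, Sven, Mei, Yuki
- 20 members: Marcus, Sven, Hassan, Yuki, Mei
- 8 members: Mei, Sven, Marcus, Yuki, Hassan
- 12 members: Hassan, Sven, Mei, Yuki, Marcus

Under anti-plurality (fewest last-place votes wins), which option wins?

Last-place votes: Hassan 61, Marcus 12, Yuki 30, Sven 14, Mei 20.
Marcus is ranked last by the fewest voters, so Marcus wins.

Marcus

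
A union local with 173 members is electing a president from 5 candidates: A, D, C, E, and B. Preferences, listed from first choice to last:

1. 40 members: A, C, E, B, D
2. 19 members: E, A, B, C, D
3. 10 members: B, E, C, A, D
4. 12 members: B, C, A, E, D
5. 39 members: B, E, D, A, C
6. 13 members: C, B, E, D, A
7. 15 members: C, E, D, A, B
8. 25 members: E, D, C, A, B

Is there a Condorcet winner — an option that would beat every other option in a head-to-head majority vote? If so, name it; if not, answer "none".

E vs A: 121–52 for E.
E vs D: 173–0 for E.
E vs C: 93–80 for E.
E vs B: 99–74 for E.
E beats every other option head-to-head.

E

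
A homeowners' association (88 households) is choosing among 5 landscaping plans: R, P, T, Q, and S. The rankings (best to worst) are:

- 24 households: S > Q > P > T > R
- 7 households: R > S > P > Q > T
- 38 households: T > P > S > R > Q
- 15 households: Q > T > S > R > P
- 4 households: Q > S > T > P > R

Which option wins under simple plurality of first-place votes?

First-place votes: R 7, P 0, T 38, Q 19, S 24.
T has the most first-place votes.

T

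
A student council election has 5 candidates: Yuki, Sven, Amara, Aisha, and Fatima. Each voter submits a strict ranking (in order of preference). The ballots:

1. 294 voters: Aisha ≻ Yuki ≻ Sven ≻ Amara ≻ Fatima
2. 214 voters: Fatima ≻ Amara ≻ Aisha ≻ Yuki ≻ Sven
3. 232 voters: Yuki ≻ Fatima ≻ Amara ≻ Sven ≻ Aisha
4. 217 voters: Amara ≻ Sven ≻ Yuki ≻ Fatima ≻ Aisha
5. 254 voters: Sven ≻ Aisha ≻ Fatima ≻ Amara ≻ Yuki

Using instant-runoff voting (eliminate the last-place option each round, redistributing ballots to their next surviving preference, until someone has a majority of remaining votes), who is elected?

Round 1: Yuki 232, Sven 254, Amara 217, Aisha 294, Fatima 214. Eliminate Fatima.
Round 2: Yuki 232, Sven 254, Amara 431, Aisha 294. Eliminate Yuki.
Round 3: Sven 254, Amara 663, Aisha 294. Amara has a majority.

Amara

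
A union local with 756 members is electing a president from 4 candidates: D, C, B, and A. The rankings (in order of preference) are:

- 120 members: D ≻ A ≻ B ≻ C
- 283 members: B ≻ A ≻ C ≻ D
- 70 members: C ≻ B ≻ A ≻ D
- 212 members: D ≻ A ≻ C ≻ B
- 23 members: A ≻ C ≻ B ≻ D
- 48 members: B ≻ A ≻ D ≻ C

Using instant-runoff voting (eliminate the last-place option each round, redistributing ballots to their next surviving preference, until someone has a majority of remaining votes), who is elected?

Round 1: D 332, C 70, B 331, A 23. Eliminate A.
Round 2: D 332, C 93, B 331. Eliminate C.
Round 3: D 332, B 424. B has a majority.

B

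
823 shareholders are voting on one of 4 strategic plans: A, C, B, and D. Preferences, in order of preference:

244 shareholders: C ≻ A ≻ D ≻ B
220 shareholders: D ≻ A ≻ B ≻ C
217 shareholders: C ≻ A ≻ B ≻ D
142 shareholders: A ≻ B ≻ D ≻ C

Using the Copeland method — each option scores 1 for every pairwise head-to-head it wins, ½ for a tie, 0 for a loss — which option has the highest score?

A: beats B and D; loses to C → score 2.
C: beats A, B, and D → score 3.
B: loses to A, C, and D → score 0.
D: beats B; loses to A and C → score 1.
C has the best pairwise record.

C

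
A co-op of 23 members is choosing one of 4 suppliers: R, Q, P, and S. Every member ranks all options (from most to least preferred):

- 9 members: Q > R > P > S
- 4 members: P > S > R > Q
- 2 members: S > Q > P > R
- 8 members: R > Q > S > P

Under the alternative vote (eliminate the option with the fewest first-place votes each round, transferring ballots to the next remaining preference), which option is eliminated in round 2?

P

Round 1: R 8, Q 9, P 4, S 2. Eliminate S.
Round 2: R 8, Q 11, P 4. Eliminate P.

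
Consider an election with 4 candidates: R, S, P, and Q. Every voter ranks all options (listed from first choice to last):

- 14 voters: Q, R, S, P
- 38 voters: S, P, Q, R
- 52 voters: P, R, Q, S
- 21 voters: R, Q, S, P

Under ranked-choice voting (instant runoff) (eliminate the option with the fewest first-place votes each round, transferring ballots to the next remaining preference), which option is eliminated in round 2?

Round 1: R 21, S 38, P 52, Q 14. Eliminate Q.
Round 2: R 35, S 38, P 52. Eliminate R.

R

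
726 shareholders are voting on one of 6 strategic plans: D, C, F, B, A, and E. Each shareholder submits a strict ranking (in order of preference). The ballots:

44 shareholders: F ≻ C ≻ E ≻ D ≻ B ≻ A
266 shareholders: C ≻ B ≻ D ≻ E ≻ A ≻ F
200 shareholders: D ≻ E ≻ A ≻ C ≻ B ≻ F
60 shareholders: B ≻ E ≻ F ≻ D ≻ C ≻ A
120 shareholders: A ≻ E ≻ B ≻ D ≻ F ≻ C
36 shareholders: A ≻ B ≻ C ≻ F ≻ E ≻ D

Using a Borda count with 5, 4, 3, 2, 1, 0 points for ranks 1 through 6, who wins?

D: 44·2 + 266·3 + 200·5 + 60·2 + 120·2 + 36·0 = 2246
C: 44·4 + 266·5 + 200·2 + 60·1 + 120·0 + 36·3 = 2074
F: 44·5 + 266·0 + 200·0 + 60·3 + 120·1 + 36·2 = 592
B: 44·1 + 266·4 + 200·1 + 60·5 + 120·3 + 36·4 = 2112
A: 44·0 + 266·1 + 200·3 + 60·0 + 120·5 + 36·5 = 1646
E: 44·3 + 266·2 + 200·4 + 60·4 + 120·4 + 36·1 = 2220
D has the highest Borda score (2246).

D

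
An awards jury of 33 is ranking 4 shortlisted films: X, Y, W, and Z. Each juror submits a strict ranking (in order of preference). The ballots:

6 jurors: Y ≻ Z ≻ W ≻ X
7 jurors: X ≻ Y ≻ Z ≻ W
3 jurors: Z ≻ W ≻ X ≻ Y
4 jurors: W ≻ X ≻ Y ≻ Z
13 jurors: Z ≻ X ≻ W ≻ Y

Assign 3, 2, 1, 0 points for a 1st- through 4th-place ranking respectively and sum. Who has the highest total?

Z

X: 6·0 + 7·3 + 3·1 + 4·2 + 13·2 = 58
Y: 6·3 + 7·2 + 3·0 + 4·1 + 13·0 = 36
W: 6·1 + 7·0 + 3·2 + 4·3 + 13·1 = 37
Z: 6·2 + 7·1 + 3·3 + 4·0 + 13·3 = 67
Z has the highest Borda score (67).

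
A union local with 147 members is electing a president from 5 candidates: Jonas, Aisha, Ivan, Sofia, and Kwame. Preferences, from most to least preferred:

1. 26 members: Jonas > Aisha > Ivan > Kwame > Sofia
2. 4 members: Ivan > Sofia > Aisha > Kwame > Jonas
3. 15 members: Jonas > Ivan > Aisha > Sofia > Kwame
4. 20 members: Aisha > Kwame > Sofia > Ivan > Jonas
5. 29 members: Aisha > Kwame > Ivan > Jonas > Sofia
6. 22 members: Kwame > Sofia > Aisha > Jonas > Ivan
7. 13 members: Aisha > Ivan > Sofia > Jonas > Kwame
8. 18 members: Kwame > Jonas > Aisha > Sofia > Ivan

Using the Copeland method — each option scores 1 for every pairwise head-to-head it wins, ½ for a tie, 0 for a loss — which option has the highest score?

Jonas: beats Ivan and Sofia; loses to Aisha and Kwame → score 2.
Aisha: beats Jonas, Ivan, Sofia, and Kwame → score 4.
Ivan: beats Sofia; loses to Jonas, Aisha, and Kwame → score 1.
Sofia: loses to Jonas, Aisha, Ivan, and Kwame → score 0.
Kwame: beats Jonas, Ivan, and Sofia; loses to Aisha → score 3.
Aisha has the best pairwise record.

Aisha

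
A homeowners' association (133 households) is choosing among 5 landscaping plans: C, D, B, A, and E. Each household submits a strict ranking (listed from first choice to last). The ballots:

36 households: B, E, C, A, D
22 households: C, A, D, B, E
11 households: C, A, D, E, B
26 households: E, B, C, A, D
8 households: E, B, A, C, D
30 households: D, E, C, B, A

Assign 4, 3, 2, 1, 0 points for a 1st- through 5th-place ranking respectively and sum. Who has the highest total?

C: 36·2 + 22·4 + 11·4 + 26·2 + 8·1 + 30·2 = 324
D: 36·0 + 22·2 + 11·2 + 26·0 + 8·0 + 30·4 = 186
B: 36·4 + 22·1 + 11·0 + 26·3 + 8·3 + 30·1 = 298
A: 36·1 + 22·3 + 11·3 + 26·1 + 8·2 + 30·0 = 177
E: 36·3 + 22·0 + 11·1 + 26·4 + 8·4 + 30·3 = 345
E has the highest Borda score (345).

E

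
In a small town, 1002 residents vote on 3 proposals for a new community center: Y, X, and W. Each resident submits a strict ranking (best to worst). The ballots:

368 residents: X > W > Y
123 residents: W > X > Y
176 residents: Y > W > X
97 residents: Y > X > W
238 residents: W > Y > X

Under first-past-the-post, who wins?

First-place votes: Y 273, X 368, W 361.
X has the most first-place votes.

X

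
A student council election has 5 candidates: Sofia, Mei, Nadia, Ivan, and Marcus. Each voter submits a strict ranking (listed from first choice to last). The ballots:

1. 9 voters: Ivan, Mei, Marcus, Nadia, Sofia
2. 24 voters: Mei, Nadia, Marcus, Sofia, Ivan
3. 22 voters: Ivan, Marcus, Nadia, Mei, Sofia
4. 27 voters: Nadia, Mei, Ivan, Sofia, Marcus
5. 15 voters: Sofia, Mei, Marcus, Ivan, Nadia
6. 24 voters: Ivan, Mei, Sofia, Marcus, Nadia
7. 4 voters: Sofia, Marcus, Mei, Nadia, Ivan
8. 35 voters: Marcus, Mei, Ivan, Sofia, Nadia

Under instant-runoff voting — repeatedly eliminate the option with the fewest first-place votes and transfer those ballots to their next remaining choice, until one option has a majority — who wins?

Round 1: Sofia 19, Mei 24, Nadia 27, Ivan 55, Marcus 35. Eliminate Sofia.
Round 2: Mei 39, Nadia 27, Ivan 55, Marcus 39. Eliminate Nadia.
Round 3: Mei 66, Ivan 55, Marcus 39. Eliminate Marcus.
Round 4: Mei 105, Ivan 55. Mei has a majority.

Mei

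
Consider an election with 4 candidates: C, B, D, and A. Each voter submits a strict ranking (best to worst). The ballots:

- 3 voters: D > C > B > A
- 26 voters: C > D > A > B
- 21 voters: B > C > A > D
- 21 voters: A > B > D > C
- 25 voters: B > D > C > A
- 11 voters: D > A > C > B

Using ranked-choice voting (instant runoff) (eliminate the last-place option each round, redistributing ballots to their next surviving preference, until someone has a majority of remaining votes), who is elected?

Round 1: C 26, B 46, D 14, A 21. Eliminate D.
Round 2: C 29, B 46, A 32. Eliminate C.
Round 3: B 49, A 58. A has a majority.

A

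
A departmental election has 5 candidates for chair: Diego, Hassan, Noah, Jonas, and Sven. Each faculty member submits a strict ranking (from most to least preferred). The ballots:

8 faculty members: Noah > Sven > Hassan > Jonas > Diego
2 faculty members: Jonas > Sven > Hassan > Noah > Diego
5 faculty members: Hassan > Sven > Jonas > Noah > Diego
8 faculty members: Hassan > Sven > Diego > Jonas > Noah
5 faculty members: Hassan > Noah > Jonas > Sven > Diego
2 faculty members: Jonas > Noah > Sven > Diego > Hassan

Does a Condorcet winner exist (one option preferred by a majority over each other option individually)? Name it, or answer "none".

Hassan

Hassan vs Diego: 28–2 for Hassan.
Hassan vs Noah: 20–10 for Hassan.
Hassan vs Jonas: 26–4 for Hassan.
Hassan vs Sven: 18–12 for Hassan.
Hassan beats every other option head-to-head.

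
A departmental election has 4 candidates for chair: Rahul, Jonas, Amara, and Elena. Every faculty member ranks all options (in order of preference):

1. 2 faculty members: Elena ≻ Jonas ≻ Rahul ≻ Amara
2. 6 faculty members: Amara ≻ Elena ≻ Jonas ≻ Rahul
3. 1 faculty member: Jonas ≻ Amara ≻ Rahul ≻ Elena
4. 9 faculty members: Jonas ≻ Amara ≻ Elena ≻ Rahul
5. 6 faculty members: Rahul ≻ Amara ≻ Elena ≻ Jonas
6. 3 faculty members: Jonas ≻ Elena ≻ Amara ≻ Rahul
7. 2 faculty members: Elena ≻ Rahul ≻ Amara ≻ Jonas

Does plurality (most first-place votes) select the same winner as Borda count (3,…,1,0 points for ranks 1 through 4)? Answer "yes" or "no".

Plurality — first-place votes: Rahul 6, Jonas 13, Amara 6, Elena 4. Winner: Jonas.
Borda — scores: Rahul 25, Jonas 49, Amara 55, Elena 45. Winner: Amara.
The two methods disagree.

no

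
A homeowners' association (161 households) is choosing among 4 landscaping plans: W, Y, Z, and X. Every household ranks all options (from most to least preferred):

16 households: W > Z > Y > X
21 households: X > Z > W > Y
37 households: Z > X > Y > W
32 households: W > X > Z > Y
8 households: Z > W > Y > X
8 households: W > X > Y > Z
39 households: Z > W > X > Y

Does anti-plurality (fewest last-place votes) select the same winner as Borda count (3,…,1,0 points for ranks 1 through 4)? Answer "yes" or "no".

Anti-plurality — last-place votes: W 37, Y 92, Z 8, X 24. Winner: Z.
Borda — scores: W 283, Y 69, Z 358, X 256. Winner: Z.
The two methods agree.

yes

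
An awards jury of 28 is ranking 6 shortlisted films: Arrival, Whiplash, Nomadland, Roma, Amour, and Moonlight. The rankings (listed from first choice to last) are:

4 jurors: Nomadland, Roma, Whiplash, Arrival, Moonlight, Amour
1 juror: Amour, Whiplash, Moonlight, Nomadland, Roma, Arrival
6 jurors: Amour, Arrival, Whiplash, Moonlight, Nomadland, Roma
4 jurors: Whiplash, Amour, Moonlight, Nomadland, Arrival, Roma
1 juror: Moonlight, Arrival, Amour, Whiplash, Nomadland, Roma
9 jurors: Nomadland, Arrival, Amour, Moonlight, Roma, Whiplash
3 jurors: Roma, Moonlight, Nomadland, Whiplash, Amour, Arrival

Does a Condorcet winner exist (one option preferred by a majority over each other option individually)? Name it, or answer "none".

Checking pairwise contests:
Nomadland beats Arrival 21–7.
Arrival beats Whiplash 16–12.
Moonlight beats Nomadland 15–13.
Arrival beats Roma 20–8.
Nomadland beats Amour 16–12.
Arrival beats Moonlight 19–9.
Every option loses at least one head-to-head, so there is no Condorcet winner.

none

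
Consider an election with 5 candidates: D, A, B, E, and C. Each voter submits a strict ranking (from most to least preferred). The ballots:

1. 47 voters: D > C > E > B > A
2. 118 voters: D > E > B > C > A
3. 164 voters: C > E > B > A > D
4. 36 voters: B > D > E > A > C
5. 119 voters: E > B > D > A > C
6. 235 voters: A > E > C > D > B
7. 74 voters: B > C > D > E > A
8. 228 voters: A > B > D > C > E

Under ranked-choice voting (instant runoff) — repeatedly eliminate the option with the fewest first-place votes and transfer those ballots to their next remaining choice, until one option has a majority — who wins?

A

Round 1: D 165, A 463, B 110, E 119, C 164. Eliminate B.
Round 2: D 201, A 463, E 119, C 238. Eliminate E.
Round 3: D 320, A 463, C 238. Eliminate C.
Round 4: D 394, A 627. A has a majority.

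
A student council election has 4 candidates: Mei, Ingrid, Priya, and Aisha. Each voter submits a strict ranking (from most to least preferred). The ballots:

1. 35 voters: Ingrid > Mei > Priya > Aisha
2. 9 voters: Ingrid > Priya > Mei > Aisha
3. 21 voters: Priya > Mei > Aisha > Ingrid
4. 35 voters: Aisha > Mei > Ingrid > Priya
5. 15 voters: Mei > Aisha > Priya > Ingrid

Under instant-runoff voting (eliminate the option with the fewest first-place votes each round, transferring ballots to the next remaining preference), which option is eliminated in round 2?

Round 1: Mei 15, Ingrid 44, Priya 21, Aisha 35. Eliminate Mei.
Round 2: Ingrid 44, Priya 21, Aisha 50. Eliminate Priya.

Priya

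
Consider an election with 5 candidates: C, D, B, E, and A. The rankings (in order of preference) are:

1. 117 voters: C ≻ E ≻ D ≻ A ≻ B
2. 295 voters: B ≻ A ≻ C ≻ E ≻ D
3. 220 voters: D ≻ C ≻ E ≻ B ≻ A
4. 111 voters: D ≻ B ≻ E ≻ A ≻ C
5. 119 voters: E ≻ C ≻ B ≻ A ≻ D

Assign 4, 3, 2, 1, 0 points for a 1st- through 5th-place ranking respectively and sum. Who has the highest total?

C

C: 117·4 + 295·2 + 220·3 + 111·0 + 119·3 = 2075
D: 117·2 + 295·0 + 220·4 + 111·4 + 119·0 = 1558
B: 117·0 + 295·4 + 220·1 + 111·3 + 119·2 = 1971
E: 117·3 + 295·1 + 220·2 + 111·2 + 119·4 = 1784
A: 117·1 + 295·3 + 220·0 + 111·1 + 119·1 = 1232
C has the highest Borda score (2075).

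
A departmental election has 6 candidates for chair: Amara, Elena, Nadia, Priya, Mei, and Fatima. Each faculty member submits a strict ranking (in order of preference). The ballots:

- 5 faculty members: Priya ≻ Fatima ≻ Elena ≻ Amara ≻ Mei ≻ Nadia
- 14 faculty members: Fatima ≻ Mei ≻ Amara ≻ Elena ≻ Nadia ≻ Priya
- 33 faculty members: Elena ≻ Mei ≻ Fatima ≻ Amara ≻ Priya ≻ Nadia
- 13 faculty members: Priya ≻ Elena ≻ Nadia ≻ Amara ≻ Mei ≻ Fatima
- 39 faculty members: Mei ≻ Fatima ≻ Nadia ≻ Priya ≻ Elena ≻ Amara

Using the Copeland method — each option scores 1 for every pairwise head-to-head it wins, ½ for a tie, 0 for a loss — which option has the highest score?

Mei

Amara: ties Nadia; loses to Elena, Priya, Mei, and Fatima → score 0.5.
Elena: beats Amara and Nadia; loses to Priya, Mei, and Fatima → score 2.
Nadia: beats Priya; ties Amara; loses to Elena, Mei, and Fatima → score 1.5.
Priya: beats Amara and Elena; loses to Nadia, Mei, and Fatima → score 2.
Mei: beats Amara, Elena, Nadia, Priya, and Fatima → score 5.
Fatima: beats Amara, Elena, Nadia, and Priya; loses to Mei → score 4.
Mei has the best pairwise record.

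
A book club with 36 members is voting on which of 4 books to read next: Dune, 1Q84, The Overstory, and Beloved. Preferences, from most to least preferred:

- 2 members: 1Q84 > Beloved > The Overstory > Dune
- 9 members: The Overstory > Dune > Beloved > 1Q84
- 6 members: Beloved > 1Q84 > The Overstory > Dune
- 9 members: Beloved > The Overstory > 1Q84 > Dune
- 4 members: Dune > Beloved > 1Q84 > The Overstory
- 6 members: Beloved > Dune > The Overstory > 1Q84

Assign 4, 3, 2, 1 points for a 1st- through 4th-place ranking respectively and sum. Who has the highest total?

Beloved

Dune: 2·1 + 9·3 + 6·1 + 9·1 + 4·4 + 6·3 = 78
1Q84: 2·4 + 9·1 + 6·3 + 9·2 + 4·2 + 6·1 = 67
The Overstory: 2·2 + 9·4 + 6·2 + 9·3 + 4·1 + 6·2 = 95
Beloved: 2·3 + 9·2 + 6·4 + 9·4 + 4·3 + 6·4 = 120
Beloved has the highest Borda score (120).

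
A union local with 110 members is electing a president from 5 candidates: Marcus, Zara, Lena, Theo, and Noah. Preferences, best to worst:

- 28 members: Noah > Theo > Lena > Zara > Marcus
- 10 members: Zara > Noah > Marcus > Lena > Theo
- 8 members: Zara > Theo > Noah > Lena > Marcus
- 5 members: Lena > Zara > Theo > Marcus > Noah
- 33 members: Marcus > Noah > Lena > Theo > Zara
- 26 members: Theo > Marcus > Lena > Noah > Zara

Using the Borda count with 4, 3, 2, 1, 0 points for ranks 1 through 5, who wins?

Marcus: 28·0 + 10·2 + 8·0 + 5·1 + 33·4 + 26·3 = 235
Zara: 28·1 + 10·4 + 8·4 + 5·3 + 33·0 + 26·0 = 115
Lena: 28·2 + 10·1 + 8·1 + 5·4 + 33·2 + 26·2 = 212
Theo: 28·3 + 10·0 + 8·3 + 5·2 + 33·1 + 26·4 = 255
Noah: 28·4 + 10·3 + 8·2 + 5·0 + 33·3 + 26·1 = 283
Noah has the highest Borda score (283).

Noah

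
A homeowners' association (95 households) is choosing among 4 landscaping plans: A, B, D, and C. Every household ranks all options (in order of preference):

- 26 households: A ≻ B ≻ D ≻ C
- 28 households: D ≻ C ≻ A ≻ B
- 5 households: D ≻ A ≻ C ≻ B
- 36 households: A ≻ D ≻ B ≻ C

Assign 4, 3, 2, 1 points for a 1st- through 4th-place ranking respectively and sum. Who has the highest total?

A

A: 26·4 + 28·2 + 5·3 + 36·4 = 319
B: 26·3 + 28·1 + 5·1 + 36·2 = 183
D: 26·2 + 28·4 + 5·4 + 36·3 = 292
C: 26·1 + 28·3 + 5·2 + 36·1 = 156
A has the highest Borda score (319).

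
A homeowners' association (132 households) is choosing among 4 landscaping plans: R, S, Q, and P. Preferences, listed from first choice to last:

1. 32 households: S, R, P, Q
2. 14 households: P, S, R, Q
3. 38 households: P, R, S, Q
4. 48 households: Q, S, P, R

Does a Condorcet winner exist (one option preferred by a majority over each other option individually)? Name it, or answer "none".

S

S vs R: 94–38 for S.
S vs Q: 84–48 for S.
S vs P: 80–52 for S.
S beats every other option head-to-head.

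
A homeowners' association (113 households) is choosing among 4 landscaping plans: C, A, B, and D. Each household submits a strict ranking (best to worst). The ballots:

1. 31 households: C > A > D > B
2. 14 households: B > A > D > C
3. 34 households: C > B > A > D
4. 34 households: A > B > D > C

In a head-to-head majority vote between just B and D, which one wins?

B

Voters preferring B to D: 82; preferring D to B: 31.
B wins the head-to-head.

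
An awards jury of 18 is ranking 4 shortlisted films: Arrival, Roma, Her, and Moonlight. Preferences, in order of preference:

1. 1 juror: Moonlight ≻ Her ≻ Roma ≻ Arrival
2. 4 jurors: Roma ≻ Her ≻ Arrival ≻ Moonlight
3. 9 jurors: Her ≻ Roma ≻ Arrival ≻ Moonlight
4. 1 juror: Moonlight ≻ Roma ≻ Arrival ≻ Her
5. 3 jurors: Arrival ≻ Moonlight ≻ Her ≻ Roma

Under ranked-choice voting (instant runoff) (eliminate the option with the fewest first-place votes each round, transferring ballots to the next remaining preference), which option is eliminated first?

Round 1: Arrival 3, Roma 4, Her 9, Moonlight 2. Eliminate Moonlight.

Moonlight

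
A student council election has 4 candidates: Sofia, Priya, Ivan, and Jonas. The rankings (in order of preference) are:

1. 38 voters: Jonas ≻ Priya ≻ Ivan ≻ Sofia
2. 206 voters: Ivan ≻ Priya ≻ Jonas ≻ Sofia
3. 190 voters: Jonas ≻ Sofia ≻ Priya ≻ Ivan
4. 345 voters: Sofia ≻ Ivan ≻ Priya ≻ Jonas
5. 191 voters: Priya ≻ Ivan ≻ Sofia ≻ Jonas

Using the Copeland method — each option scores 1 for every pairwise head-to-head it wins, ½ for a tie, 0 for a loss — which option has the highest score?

Sofia

Sofia: beats Priya, Ivan, and Jonas → score 3.
Priya: beats Jonas; loses to Sofia and Ivan → score 1.
Ivan: beats Priya and Jonas; loses to Sofia → score 2.
Jonas: loses to Sofia, Priya, and Ivan → score 0.
Sofia has the best pairwise record.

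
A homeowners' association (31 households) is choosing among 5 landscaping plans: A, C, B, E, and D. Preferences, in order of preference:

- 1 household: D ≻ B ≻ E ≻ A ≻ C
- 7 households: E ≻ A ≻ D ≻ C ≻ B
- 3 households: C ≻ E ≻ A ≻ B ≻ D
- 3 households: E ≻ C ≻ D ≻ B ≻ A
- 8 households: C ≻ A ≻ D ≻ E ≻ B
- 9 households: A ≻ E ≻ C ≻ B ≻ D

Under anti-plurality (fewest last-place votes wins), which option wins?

Last-place votes: A 3, C 1, B 15, E 0, D 12.
E is ranked last by the fewest voters, so E wins.

E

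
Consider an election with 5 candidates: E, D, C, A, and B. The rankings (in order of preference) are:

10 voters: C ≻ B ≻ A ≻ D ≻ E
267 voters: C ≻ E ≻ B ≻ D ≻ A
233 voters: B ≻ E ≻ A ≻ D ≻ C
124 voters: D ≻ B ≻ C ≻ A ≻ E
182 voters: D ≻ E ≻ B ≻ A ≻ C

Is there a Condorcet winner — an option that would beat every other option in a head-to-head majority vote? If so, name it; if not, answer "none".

E vs D: 500–316 for E.
E vs C: 415–401 for E.
E vs A: 682–134 for E.
E vs B: 449–367 for E.
E beats every other option head-to-head.

E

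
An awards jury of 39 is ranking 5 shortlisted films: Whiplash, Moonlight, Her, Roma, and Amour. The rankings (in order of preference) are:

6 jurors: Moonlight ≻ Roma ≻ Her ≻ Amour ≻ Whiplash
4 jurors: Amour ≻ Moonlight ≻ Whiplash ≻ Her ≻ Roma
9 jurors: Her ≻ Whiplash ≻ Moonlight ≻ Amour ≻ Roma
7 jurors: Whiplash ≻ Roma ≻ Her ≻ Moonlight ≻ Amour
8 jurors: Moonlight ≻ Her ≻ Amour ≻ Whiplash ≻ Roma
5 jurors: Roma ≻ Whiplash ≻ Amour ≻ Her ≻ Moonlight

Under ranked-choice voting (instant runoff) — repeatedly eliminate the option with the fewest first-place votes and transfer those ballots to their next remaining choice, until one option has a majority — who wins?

Round 1: Whiplash 7, Moonlight 14, Her 9, Roma 5, Amour 4. Eliminate Amour.
Round 2: Whiplash 7, Moonlight 18, Her 9, Roma 5. Eliminate Roma.
Round 3: Whiplash 12, Moonlight 18, Her 9. Eliminate Her.
Round 4: Whiplash 21, Moonlight 18. Whiplash has a majority.

Whiplash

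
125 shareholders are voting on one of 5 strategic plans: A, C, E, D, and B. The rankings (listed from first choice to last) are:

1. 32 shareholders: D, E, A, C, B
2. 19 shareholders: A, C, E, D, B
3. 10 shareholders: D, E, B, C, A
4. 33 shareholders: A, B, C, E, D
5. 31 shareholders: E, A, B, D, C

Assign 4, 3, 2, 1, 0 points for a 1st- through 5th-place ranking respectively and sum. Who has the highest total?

A

A: 32·2 + 19·4 + 10·0 + 33·4 + 31·3 = 365
C: 32·1 + 19·3 + 10·1 + 33·2 + 31·0 = 165
E: 32·3 + 19·2 + 10·3 + 33·1 + 31·4 = 321
D: 32·4 + 19·1 + 10·4 + 33·0 + 31·1 = 218
B: 32·0 + 19·0 + 10·2 + 33·3 + 31·2 = 181
A has the highest Borda score (365).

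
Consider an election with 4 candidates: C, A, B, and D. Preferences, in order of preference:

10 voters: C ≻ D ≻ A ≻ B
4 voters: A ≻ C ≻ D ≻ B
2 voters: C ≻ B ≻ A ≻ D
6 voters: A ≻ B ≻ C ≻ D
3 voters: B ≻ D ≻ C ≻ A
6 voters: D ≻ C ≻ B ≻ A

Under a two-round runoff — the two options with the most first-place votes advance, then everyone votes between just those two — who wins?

C

Round 1 first-place votes: C 12, A 10, B 3, D 6.
C and A advance.
Runoff: C is preferred to A by 21 voters; A by 10.
C wins the runoff.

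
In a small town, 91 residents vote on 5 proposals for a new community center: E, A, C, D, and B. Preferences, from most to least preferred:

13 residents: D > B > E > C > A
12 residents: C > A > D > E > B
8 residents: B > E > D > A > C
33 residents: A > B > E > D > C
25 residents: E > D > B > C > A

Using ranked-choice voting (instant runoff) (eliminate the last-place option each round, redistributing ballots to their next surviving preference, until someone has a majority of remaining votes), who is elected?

E

Round 1: E 25, A 33, C 12, D 13, B 8. Eliminate B.
Round 2: E 33, A 33, C 12, D 13. Eliminate C.
Round 3: E 33, A 45, D 13. Eliminate D.
Round 4: E 46, A 45. E has a majority.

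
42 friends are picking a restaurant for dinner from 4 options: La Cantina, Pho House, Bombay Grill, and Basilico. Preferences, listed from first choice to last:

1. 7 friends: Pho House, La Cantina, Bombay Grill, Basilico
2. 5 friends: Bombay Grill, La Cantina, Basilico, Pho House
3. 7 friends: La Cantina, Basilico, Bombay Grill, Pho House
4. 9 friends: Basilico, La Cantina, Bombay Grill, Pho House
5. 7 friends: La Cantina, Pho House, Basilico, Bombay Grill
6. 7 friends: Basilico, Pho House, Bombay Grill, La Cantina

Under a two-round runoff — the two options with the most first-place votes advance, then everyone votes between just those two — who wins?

Round 1 first-place votes: La Cantina 14, Pho House 7, Bombay Grill 5, Basilico 16.
Basilico and La Cantina advance.
Runoff: Basilico is preferred to La Cantina by 16 voters; La Cantina by 26.
La Cantina wins the runoff.

La Cantina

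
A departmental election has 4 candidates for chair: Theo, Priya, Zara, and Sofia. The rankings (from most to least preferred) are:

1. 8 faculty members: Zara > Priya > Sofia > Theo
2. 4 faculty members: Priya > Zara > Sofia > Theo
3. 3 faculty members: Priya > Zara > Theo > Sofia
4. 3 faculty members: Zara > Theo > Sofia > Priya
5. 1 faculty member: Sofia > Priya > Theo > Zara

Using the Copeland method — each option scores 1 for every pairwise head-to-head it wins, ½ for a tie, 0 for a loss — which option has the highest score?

Zara

Theo: loses to Priya, Zara, and Sofia → score 0.
Priya: beats Theo and Sofia; loses to Zara → score 2.
Zara: beats Theo, Priya, and Sofia → score 3.
Sofia: beats Theo; loses to Priya and Zara → score 1.
Zara has the best pairwise record.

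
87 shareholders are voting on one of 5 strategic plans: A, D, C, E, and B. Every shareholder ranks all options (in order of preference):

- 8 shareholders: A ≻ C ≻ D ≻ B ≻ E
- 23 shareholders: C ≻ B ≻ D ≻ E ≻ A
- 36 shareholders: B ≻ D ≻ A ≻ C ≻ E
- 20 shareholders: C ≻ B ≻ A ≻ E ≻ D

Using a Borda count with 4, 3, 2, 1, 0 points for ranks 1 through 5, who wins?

A: 8·4 + 23·0 + 36·2 + 20·2 = 144
D: 8·2 + 23·2 + 36·3 + 20·0 = 170
C: 8·3 + 23·4 + 36·1 + 20·4 = 232
E: 8·0 + 23·1 + 36·0 + 20·1 = 43
B: 8·1 + 23·3 + 36·4 + 20·3 = 281
B has the highest Borda score (281).

B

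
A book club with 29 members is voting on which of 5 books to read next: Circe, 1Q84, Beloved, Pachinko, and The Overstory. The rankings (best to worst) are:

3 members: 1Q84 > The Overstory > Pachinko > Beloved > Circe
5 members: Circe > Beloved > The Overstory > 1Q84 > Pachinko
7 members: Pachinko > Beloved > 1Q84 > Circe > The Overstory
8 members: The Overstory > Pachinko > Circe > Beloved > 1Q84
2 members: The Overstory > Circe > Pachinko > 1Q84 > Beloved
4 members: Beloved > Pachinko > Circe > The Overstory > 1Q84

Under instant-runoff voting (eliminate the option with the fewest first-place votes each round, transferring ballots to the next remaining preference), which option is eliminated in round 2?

Round 1: Circe 5, 1Q84 3, Beloved 4, Pachinko 7, The Overstory 10. Eliminate 1Q84.
Round 2: Circe 5, Beloved 4, Pachinko 7, The Overstory 13. Eliminate Beloved.

Beloved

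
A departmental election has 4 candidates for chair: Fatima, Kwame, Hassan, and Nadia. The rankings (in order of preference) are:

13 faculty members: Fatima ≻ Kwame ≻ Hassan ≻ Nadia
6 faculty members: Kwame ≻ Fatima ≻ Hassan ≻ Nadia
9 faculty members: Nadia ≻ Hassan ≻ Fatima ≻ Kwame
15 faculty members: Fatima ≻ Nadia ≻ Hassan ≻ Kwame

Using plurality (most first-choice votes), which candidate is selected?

First-place votes: Fatima 28, Kwame 6, Hassan 0, Nadia 9.
Fatima has the most first-place votes.

Fatima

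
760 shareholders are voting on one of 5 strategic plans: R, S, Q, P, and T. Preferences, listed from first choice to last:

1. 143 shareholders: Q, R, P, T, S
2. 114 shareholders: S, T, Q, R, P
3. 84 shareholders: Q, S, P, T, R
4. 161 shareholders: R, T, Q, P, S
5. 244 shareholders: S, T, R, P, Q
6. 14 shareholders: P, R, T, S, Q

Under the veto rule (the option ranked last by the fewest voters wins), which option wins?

Last-place votes: R 84, S 304, Q 258, P 114, T 0.
T is ranked last by the fewest voters, so T wins.

T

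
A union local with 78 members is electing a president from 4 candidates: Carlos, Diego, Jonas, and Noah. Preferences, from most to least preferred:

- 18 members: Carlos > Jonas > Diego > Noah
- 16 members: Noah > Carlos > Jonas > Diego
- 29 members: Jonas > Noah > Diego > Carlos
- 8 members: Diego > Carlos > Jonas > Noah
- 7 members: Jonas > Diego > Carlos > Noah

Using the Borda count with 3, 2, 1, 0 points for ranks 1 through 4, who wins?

Jonas

Carlos: 18·3 + 16·2 + 29·0 + 8·2 + 7·1 = 109
Diego: 18·1 + 16·0 + 29·1 + 8·3 + 7·2 = 85
Jonas: 18·2 + 16·1 + 29·3 + 8·1 + 7·3 = 168
Noah: 18·0 + 16·3 + 29·2 + 8·0 + 7·0 = 106
Jonas has the highest Borda score (168).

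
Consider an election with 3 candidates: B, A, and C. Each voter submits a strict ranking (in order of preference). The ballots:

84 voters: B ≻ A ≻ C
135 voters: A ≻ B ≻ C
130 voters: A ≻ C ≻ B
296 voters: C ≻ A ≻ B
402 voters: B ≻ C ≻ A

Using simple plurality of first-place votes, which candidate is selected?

First-place votes: B 486, A 265, C 296.
B has the most first-place votes.

B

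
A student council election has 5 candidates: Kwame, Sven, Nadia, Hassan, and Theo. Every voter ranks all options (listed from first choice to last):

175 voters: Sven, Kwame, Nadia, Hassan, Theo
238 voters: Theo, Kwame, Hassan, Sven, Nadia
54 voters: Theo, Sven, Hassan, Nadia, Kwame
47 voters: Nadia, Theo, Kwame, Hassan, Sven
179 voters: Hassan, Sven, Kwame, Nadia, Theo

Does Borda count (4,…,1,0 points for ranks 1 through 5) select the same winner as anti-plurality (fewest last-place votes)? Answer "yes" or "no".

Borda — scores: Kwame 1691, Sven 1637, Nadia 771, Hassan 1522, Theo 1309. Winner: Kwame.
Anti-plurality — last-place votes: Kwame 54, Sven 47, Nadia 238, Hassan 0, Theo 354. Winner: Hassan.
The two methods disagree.

no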